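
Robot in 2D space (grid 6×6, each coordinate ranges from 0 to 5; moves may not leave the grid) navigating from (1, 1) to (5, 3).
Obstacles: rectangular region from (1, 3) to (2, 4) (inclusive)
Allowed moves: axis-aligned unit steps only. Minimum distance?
6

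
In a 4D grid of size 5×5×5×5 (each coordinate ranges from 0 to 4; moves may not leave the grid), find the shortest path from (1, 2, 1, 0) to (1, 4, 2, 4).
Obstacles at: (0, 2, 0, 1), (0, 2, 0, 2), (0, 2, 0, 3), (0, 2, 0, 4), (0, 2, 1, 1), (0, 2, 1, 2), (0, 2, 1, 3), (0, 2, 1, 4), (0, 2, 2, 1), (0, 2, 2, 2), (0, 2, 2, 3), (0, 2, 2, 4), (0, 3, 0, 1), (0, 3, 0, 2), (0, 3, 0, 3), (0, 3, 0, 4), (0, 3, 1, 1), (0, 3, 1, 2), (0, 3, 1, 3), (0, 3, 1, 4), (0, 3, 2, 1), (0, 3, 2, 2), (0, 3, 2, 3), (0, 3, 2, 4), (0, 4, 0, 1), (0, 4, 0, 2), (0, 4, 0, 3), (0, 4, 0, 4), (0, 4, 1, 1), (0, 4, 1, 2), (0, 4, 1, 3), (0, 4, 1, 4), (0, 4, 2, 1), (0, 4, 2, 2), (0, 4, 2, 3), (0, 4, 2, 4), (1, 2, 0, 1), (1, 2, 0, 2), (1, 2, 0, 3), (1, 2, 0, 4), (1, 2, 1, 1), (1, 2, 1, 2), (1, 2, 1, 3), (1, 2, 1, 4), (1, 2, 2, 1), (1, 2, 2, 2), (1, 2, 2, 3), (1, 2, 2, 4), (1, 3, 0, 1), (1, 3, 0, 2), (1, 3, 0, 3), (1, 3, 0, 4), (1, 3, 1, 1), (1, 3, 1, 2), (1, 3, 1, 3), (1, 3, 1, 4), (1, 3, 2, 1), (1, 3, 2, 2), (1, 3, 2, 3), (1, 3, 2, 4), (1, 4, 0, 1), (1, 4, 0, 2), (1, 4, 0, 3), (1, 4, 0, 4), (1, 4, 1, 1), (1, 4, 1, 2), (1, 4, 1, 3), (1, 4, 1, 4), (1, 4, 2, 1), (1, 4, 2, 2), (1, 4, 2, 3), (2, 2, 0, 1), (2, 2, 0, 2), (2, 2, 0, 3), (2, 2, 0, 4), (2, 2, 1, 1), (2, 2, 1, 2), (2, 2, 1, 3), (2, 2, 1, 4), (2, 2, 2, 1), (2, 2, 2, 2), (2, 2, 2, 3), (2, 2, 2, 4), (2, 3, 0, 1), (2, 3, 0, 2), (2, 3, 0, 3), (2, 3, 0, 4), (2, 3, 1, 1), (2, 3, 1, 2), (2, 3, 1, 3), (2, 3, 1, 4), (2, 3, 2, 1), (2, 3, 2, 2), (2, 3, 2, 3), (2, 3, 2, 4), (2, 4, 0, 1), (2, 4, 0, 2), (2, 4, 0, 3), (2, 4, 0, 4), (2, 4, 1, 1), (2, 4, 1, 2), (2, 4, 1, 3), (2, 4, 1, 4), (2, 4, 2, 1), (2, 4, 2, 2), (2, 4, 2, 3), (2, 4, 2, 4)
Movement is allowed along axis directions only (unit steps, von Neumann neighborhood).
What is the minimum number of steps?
9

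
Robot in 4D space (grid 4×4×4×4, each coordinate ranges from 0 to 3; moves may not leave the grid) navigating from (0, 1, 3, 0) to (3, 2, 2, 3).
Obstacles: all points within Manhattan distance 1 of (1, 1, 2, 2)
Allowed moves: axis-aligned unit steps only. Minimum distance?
8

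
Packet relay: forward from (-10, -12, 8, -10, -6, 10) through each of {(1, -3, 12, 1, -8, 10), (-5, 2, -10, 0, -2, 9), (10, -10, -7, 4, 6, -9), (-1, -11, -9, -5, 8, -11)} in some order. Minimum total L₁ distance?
158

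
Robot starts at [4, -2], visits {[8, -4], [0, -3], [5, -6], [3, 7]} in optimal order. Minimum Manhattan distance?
32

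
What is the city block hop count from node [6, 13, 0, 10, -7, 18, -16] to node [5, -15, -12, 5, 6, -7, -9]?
91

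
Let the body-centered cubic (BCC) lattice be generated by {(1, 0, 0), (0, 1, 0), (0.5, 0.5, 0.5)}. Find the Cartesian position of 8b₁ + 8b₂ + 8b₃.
(12, 12, 4)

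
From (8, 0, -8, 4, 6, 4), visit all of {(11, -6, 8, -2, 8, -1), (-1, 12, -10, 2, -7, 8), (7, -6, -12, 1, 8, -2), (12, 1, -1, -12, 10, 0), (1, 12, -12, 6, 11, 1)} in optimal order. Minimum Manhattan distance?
162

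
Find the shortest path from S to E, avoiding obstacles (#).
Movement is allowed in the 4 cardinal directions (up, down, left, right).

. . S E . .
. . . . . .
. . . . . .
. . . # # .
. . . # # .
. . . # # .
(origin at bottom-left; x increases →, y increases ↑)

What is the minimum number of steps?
1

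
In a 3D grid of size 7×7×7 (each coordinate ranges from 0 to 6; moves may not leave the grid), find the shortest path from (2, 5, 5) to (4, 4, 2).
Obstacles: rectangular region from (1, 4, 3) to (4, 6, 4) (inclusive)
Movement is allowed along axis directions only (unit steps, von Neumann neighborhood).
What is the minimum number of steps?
8
(one shortest path: (2, 5, 5) → (3, 5, 5) → (4, 5, 5) → (5, 5, 5) → (5, 4, 5) → (5, 4, 4) → (5, 4, 3) → (5, 4, 2) → (4, 4, 2))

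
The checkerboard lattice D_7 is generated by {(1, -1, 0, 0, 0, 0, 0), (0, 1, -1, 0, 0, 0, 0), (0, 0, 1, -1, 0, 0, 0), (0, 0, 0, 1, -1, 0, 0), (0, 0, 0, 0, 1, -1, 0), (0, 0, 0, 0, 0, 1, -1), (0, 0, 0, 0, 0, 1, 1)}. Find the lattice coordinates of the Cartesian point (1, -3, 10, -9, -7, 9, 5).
b₁ - 2b₂ + 8b₃ - b₄ - 8b₅ - 2b₆ + 3b₇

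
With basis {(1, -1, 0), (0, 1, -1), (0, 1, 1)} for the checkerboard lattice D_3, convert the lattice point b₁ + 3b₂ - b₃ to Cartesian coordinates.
(1, 1, -4)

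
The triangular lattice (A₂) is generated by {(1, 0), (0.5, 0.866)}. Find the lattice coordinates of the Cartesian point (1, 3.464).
-b₁ + 4b₂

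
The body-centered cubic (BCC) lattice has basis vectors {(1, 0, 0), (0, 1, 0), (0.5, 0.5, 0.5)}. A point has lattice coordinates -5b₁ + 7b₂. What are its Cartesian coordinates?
(-5, 7, 0)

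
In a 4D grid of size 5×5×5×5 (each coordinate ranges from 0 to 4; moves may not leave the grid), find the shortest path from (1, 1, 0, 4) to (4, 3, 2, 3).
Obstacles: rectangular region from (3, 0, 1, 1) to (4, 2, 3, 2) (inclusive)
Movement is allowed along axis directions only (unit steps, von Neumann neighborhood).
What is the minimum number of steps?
8
(one shortest path: (1, 1, 0, 4) → (2, 1, 0, 4) → (3, 1, 0, 4) → (4, 1, 0, 4) → (4, 2, 0, 4) → (4, 3, 0, 4) → (4, 3, 1, 4) → (4, 3, 2, 4) → (4, 3, 2, 3))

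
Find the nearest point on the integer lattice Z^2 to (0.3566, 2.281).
(0, 2)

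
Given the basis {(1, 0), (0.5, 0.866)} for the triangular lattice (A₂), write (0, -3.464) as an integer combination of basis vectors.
2b₁ - 4b₂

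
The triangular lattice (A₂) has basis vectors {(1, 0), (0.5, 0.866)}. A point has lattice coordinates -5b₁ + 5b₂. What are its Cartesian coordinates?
(-2.5, 4.33)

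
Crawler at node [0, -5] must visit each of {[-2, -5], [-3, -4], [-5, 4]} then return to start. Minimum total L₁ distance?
28
(one optimal route: (0, -5) → (-2, -5) → (-3, -4) → (-5, 4) → (0, -5))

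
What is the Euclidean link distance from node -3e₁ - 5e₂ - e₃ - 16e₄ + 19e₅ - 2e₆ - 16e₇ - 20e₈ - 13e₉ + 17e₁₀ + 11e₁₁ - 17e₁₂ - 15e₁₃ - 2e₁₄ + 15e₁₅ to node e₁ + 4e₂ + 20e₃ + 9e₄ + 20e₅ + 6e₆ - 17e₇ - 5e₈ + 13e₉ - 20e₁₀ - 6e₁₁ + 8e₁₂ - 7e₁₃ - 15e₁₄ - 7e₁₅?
71.624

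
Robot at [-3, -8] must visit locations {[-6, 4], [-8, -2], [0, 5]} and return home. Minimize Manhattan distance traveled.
42
(one optimal route: (-3, -8) → (-8, -2) → (-6, 4) → (0, 5) → (-3, -8))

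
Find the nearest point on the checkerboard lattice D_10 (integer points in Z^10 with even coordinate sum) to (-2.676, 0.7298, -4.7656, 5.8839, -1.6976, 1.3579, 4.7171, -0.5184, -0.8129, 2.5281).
(-3, 1, -5, 6, -2, 1, 5, -1, -1, 3)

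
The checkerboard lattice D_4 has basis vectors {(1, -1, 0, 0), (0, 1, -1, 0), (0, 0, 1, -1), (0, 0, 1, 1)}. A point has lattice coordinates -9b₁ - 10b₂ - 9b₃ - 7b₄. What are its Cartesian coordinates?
(-9, -1, -6, 2)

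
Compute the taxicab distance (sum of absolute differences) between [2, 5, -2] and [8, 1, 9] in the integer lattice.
21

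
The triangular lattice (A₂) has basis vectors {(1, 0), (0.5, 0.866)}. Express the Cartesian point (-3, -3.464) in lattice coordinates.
-b₁ - 4b₂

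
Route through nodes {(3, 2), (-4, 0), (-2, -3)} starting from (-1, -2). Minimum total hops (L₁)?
16
(one optimal route: (-1, -2) → (-2, -3) → (-4, 0) → (3, 2))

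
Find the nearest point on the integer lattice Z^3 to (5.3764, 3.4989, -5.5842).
(5, 3, -6)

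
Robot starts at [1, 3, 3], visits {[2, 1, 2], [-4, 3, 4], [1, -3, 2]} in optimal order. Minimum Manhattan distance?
21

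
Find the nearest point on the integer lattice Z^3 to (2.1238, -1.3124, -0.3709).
(2, -1, 0)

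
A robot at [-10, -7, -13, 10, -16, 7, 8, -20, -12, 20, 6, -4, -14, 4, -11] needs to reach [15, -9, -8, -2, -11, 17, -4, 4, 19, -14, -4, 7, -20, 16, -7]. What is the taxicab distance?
203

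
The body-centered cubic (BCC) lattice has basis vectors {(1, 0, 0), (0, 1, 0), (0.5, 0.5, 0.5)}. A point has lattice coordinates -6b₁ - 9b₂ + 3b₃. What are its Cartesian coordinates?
(-4.5, -7.5, 1.5)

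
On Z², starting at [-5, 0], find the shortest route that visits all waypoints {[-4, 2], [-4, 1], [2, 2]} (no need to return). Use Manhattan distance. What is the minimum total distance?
9
(one optimal route: (-5, 0) → (-4, 1) → (-4, 2) → (2, 2))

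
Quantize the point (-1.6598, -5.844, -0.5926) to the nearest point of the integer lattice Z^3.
(-2, -6, -1)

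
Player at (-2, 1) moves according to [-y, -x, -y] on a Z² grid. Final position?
(-3, -1)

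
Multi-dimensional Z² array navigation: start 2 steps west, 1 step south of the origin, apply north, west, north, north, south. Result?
(-3, 1)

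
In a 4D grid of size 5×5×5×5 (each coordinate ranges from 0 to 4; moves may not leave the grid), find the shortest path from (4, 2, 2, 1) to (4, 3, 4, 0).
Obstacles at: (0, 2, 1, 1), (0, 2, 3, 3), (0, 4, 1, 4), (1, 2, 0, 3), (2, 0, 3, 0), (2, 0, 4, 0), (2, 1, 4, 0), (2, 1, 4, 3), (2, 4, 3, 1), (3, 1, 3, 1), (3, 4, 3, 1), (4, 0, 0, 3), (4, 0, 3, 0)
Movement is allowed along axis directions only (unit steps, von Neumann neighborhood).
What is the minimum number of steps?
4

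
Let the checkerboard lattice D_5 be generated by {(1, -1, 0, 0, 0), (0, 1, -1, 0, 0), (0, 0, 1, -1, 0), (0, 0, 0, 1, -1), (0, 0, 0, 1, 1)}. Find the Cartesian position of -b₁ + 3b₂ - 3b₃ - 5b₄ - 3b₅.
(-1, 4, -6, -5, 2)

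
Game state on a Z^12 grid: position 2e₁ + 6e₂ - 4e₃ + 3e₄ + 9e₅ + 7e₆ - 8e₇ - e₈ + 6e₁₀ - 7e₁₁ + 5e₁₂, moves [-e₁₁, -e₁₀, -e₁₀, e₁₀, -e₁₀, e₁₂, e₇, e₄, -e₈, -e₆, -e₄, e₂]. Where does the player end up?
(2, 7, -4, 3, 9, 6, -7, -2, 0, 4, -8, 6)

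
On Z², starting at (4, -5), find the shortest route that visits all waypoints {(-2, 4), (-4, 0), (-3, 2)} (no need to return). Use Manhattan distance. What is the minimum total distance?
19
(one optimal route: (4, -5) → (-4, 0) → (-3, 2) → (-2, 4))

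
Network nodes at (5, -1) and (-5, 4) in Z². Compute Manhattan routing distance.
15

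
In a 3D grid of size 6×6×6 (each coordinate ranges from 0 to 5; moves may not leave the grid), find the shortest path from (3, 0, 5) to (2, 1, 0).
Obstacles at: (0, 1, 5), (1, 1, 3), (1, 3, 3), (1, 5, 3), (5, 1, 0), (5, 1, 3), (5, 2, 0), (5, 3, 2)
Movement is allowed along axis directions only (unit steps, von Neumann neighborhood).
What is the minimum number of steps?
7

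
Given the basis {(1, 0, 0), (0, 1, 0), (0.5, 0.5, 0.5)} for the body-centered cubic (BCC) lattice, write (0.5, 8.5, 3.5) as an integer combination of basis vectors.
-3b₁ + 5b₂ + 7b₃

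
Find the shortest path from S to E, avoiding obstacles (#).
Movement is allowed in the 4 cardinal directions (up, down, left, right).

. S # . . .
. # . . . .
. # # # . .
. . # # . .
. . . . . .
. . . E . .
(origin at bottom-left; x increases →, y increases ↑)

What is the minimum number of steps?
9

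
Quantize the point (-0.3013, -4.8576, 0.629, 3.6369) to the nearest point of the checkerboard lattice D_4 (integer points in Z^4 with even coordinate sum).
(0, -5, 1, 4)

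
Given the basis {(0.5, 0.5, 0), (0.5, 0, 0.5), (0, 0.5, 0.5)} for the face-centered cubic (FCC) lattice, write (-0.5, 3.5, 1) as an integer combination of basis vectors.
2b₁ - 3b₂ + 5b₃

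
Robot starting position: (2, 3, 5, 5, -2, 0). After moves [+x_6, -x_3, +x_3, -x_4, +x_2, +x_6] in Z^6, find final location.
(2, 4, 5, 4, -2, 2)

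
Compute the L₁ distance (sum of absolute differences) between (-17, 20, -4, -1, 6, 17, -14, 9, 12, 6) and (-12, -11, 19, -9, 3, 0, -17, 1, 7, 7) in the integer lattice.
104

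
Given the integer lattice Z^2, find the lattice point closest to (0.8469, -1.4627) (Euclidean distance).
(1, -1)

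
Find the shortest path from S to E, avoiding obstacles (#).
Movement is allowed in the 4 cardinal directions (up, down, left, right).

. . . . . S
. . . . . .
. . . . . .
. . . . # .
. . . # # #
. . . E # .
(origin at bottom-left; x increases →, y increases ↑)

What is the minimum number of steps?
9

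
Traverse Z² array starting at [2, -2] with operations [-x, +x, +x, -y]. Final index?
(3, -3)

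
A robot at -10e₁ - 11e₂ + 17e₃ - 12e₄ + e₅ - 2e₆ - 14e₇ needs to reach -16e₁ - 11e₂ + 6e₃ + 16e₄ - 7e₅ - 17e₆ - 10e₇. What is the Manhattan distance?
72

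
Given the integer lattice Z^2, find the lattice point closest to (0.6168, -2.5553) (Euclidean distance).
(1, -3)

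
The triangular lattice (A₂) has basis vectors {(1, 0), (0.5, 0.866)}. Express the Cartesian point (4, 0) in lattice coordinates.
4b₁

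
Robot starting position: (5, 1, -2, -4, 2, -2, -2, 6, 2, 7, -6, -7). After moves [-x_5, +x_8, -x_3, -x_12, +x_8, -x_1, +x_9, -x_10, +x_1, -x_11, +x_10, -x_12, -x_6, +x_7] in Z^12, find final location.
(5, 1, -3, -4, 1, -3, -1, 8, 3, 7, -7, -9)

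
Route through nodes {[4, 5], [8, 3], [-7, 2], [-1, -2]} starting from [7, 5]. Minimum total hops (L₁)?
31
(one optimal route: (7, 5) → (8, 3) → (4, 5) → (-1, -2) → (-7, 2))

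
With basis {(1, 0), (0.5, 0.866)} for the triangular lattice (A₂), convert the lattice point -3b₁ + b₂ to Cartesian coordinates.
(-2.5, 0.866)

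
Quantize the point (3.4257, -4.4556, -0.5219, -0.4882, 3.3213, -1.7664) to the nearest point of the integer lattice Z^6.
(3, -4, -1, 0, 3, -2)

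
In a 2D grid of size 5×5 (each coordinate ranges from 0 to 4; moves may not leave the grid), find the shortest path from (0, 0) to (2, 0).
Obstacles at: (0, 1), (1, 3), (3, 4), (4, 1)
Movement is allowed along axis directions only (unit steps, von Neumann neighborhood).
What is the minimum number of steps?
2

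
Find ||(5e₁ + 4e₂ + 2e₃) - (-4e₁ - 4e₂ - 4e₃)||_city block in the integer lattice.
23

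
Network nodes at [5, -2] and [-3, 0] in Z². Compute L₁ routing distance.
10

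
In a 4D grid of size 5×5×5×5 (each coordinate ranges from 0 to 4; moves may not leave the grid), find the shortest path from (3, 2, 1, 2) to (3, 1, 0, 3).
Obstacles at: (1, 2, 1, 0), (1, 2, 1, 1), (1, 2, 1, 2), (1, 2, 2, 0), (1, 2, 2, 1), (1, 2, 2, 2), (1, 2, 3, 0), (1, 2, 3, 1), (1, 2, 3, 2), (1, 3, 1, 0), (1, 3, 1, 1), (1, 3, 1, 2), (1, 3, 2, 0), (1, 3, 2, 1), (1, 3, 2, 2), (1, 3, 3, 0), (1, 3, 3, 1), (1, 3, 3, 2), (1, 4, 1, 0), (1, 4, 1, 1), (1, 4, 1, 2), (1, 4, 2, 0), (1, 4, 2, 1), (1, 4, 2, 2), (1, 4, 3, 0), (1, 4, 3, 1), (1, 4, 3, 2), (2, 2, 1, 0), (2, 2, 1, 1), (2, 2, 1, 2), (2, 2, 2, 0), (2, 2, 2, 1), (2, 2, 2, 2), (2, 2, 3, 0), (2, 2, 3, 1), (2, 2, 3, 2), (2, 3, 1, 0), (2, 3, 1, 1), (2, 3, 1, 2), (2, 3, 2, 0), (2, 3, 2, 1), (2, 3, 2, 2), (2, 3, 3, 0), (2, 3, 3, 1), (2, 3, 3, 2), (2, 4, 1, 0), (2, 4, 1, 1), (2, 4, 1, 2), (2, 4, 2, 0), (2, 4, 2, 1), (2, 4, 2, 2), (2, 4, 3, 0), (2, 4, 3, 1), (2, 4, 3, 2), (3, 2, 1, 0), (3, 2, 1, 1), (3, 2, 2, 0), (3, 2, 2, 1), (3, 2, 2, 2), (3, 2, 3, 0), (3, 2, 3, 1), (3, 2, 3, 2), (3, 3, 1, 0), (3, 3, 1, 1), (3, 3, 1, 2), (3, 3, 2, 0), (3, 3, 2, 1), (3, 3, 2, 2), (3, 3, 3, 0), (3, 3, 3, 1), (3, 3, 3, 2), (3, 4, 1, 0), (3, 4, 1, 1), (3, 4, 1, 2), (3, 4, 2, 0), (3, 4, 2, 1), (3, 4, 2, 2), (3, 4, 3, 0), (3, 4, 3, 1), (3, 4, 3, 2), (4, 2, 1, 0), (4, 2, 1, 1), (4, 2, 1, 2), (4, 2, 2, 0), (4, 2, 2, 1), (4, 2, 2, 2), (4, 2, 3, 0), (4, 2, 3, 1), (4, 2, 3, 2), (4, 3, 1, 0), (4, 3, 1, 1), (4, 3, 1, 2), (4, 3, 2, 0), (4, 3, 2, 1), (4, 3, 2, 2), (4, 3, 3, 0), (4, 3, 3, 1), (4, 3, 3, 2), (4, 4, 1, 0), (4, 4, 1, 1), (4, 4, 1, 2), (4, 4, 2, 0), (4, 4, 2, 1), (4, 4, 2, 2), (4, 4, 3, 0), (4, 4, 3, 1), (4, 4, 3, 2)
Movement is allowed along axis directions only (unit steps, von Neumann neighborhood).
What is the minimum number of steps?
3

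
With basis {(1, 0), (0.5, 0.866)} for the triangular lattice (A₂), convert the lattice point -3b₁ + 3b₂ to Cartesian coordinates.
(-1.5, 2.598)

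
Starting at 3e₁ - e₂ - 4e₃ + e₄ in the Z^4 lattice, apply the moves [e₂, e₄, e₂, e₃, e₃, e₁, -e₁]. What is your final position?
(3, 1, -2, 2)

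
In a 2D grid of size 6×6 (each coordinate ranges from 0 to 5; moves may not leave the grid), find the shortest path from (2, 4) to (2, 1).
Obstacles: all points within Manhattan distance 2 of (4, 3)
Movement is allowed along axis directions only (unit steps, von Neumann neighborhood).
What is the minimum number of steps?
5
(one shortest path: (2, 4) → (1, 4) → (1, 3) → (1, 2) → (2, 2) → (2, 1))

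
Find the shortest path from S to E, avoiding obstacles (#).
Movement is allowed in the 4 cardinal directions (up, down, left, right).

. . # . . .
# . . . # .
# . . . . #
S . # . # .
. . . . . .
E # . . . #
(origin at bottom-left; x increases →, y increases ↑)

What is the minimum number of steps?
2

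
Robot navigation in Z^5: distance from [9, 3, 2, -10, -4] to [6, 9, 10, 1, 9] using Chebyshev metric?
13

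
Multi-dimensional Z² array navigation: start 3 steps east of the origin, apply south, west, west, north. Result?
(1, 0)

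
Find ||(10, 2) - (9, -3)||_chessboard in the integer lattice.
5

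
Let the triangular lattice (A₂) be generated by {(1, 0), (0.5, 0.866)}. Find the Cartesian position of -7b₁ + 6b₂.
(-4, 5.196)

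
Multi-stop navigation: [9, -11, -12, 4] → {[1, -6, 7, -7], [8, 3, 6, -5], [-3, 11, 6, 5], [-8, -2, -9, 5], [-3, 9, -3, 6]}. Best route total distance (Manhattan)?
113
(one optimal route: (9, -11, -12, 4) → (-8, -2, -9, 5) → (-3, 9, -3, 6) → (-3, 11, 6, 5) → (8, 3, 6, -5) → (1, -6, 7, -7))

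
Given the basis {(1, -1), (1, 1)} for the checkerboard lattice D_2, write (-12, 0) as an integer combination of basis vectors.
-6b₁ - 6b₂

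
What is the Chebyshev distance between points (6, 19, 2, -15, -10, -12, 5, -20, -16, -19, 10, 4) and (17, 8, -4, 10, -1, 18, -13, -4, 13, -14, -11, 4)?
30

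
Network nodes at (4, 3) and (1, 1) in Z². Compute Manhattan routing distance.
5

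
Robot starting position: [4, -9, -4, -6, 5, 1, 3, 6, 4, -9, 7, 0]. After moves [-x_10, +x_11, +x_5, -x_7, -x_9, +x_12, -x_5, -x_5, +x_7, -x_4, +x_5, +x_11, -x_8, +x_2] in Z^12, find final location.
(4, -8, -4, -7, 5, 1, 3, 5, 3, -10, 9, 1)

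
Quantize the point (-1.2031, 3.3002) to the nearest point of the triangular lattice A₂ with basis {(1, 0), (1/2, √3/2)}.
(-1, 3.464)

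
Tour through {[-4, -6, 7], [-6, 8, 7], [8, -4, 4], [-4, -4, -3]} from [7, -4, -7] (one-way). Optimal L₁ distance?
59
(one optimal route: (7, -4, -7) → (8, -4, 4) → (-4, -4, -3) → (-4, -6, 7) → (-6, 8, 7))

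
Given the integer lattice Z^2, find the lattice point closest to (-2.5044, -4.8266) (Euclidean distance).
(-3, -5)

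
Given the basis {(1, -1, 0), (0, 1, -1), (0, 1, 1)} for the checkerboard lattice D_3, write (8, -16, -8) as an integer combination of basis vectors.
8b₁ - 8b₃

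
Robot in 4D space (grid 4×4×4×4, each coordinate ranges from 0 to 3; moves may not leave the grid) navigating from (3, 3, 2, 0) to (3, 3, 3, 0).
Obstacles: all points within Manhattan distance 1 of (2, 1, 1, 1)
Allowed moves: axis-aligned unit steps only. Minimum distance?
1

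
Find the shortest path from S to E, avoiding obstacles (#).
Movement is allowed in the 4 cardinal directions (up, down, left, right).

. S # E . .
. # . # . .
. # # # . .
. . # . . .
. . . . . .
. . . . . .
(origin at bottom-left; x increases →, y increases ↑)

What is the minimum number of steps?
14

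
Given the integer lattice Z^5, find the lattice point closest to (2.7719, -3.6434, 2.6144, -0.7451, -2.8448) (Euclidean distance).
(3, -4, 3, -1, -3)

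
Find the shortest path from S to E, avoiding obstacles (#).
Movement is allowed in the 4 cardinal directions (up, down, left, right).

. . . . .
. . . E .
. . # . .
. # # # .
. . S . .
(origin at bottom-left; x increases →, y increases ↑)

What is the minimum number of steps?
6
(one shortest path: (2, 0) → (3, 0) → (4, 0) → (4, 1) → (4, 2) → (3, 2) → (3, 3))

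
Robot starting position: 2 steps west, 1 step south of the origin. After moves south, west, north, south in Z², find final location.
(-3, -2)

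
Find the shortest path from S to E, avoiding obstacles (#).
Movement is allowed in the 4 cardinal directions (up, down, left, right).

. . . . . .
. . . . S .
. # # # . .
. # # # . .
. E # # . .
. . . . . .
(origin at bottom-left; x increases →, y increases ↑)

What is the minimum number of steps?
8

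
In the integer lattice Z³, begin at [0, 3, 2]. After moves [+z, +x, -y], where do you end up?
(1, 2, 3)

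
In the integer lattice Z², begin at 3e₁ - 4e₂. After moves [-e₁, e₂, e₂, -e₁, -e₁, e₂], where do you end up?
(0, -1)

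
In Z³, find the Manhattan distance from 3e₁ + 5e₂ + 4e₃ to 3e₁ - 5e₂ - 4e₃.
18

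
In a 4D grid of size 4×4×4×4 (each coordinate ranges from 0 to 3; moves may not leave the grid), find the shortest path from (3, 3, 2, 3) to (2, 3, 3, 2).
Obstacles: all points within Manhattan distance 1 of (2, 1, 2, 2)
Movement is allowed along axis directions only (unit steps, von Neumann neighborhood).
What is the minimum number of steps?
3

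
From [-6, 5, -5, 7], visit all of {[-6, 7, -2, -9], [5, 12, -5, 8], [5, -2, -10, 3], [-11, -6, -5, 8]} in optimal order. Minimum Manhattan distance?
107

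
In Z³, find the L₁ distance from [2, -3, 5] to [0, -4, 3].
5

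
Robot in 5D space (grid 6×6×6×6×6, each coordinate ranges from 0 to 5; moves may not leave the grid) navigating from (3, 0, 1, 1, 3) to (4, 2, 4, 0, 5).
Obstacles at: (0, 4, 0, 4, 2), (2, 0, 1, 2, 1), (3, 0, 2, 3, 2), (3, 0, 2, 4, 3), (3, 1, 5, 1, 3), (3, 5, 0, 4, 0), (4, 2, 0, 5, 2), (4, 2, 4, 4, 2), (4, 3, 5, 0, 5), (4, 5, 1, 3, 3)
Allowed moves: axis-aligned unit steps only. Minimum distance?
9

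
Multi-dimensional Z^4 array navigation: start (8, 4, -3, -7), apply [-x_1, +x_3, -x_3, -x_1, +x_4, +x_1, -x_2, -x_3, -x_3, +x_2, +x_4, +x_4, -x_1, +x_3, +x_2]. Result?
(6, 5, -4, -4)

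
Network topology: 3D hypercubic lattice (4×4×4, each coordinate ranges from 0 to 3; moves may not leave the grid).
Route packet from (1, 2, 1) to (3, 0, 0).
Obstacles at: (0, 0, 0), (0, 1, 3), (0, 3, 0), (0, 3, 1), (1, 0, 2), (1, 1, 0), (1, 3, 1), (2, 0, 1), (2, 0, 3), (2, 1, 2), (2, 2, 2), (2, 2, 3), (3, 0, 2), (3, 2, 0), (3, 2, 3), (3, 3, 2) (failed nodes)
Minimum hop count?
5
(one shortest path: (1, 2, 1) → (2, 2, 1) → (3, 2, 1) → (3, 1, 1) → (3, 0, 1) → (3, 0, 0))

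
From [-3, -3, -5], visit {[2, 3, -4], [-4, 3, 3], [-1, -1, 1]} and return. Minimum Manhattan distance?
44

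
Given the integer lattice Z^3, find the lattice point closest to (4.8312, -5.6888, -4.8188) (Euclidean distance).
(5, -6, -5)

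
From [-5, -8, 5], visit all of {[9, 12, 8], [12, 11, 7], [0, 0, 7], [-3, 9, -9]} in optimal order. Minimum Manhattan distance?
75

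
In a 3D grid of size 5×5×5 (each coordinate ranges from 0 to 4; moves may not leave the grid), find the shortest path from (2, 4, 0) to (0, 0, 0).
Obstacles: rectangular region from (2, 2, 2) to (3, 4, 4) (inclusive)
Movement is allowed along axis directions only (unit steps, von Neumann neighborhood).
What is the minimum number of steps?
6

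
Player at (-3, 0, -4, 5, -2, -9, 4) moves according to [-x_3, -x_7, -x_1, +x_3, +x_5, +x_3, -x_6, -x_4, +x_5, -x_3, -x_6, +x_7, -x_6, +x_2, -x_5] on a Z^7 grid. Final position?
(-4, 1, -4, 4, -1, -12, 4)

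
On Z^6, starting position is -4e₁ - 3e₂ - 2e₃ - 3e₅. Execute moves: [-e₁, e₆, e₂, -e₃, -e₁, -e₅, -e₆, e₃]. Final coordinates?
(-6, -2, -2, 0, -4, 0)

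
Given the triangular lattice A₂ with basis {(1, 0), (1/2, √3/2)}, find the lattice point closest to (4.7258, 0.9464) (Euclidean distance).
(4.5, 0.866)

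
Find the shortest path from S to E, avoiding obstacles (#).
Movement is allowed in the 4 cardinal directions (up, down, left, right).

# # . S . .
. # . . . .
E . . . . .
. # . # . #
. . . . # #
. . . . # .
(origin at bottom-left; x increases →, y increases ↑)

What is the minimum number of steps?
5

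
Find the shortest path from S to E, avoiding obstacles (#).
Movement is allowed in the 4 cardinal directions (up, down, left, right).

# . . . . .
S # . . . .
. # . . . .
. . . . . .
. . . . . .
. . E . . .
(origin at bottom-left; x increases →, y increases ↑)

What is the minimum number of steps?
6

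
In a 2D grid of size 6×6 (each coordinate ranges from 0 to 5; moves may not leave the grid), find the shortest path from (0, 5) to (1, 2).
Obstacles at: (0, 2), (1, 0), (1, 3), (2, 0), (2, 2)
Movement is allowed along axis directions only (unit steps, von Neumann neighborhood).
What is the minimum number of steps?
10
(one shortest path: (0, 5) → (1, 5) → (2, 5) → (3, 5) → (3, 4) → (3, 3) → (3, 2) → (3, 1) → (2, 1) → (1, 1) → (1, 2))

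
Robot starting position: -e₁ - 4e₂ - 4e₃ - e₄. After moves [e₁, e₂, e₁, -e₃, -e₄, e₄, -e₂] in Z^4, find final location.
(1, -4, -5, -1)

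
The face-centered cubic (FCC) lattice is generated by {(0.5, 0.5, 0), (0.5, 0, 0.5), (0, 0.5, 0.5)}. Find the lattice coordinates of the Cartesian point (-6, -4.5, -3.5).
-7b₁ - 5b₂ - 2b₃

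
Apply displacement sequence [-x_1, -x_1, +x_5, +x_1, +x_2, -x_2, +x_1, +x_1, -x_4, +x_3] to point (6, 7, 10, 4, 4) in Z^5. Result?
(7, 7, 11, 3, 5)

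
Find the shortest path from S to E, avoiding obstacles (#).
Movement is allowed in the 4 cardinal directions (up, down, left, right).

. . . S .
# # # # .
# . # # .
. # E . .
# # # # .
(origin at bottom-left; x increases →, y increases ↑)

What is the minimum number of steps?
6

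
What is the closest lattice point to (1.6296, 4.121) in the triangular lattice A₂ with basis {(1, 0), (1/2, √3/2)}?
(1.5, 4.33)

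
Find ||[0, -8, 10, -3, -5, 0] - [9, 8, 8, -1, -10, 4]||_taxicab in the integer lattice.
38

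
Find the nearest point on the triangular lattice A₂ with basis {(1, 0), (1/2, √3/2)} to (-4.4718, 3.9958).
(-4.5, 4.33)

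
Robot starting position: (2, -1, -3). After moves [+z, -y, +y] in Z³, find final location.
(2, -1, -2)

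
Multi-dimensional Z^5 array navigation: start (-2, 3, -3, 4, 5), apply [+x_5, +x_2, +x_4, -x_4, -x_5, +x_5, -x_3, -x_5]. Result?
(-2, 4, -4, 4, 5)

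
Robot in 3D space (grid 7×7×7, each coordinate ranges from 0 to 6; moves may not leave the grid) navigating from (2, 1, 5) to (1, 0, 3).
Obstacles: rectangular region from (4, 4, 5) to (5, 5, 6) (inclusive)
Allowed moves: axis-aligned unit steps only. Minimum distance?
4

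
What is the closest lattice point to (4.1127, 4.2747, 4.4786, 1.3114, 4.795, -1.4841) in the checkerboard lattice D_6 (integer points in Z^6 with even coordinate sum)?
(4, 4, 4, 1, 5, -2)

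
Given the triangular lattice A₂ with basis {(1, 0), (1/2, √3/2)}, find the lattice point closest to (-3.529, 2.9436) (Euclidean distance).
(-3.5, 2.598)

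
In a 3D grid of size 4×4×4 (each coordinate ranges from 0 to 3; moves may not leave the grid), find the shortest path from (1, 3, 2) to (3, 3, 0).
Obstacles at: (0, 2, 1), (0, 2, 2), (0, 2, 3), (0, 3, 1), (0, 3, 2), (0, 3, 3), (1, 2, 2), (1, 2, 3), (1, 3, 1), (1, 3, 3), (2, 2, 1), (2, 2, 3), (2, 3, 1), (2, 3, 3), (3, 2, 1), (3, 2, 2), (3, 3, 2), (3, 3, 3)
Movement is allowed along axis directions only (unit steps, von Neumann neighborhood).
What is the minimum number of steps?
8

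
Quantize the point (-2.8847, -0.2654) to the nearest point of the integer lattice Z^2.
(-3, 0)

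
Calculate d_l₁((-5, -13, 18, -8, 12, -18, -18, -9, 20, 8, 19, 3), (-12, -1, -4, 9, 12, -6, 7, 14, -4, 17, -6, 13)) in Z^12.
186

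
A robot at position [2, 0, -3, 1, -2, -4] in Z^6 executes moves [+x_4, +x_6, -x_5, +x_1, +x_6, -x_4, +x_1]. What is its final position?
(4, 0, -3, 1, -3, -2)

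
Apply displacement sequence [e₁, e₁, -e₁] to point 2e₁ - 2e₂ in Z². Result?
(3, -2)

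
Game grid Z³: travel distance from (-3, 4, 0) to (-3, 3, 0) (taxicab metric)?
1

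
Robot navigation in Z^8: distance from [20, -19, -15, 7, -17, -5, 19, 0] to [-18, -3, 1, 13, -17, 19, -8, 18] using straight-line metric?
60.1747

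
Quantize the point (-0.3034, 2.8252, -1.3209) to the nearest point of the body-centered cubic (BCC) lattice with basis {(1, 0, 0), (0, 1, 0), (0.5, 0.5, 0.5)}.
(-0.5, 2.5, -1.5)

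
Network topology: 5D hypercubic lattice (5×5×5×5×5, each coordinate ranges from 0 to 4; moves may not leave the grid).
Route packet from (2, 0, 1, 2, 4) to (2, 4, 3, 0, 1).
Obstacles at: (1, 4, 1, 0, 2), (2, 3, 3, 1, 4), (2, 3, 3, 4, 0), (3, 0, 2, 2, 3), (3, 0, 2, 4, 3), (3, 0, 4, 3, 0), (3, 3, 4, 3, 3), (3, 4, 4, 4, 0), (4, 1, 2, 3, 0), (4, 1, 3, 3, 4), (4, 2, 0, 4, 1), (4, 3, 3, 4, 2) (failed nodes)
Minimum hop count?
11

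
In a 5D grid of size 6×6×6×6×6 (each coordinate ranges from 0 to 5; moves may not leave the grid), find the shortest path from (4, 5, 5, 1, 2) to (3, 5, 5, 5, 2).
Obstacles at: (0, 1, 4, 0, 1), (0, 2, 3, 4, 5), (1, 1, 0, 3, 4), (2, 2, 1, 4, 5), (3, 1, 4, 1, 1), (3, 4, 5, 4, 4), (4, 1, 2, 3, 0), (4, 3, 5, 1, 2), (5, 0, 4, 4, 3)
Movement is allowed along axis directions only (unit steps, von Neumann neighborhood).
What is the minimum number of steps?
5
(one shortest path: (4, 5, 5, 1, 2) → (3, 5, 5, 1, 2) → (3, 5, 5, 2, 2) → (3, 5, 5, 3, 2) → (3, 5, 5, 4, 2) → (3, 5, 5, 5, 2))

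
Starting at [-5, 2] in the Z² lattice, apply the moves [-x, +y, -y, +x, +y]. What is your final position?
(-5, 3)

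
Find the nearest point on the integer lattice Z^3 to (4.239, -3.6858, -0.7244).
(4, -4, -1)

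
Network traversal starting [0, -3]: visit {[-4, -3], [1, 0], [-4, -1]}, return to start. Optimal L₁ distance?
16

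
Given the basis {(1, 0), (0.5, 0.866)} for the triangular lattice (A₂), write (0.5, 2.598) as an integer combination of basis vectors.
-b₁ + 3b₂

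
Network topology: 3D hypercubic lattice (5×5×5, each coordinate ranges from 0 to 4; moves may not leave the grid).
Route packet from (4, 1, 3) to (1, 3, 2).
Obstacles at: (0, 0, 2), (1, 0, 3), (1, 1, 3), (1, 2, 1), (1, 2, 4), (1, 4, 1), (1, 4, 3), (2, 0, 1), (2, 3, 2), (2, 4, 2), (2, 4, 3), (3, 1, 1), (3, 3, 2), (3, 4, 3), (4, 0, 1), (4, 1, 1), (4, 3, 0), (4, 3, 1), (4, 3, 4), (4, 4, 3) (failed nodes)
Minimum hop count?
6
(one shortest path: (4, 1, 3) → (3, 1, 3) → (2, 1, 3) → (2, 2, 3) → (1, 2, 3) → (1, 3, 3) → (1, 3, 2))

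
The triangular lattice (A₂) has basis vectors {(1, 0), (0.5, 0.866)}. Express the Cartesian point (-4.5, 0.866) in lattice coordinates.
-5b₁ + b₂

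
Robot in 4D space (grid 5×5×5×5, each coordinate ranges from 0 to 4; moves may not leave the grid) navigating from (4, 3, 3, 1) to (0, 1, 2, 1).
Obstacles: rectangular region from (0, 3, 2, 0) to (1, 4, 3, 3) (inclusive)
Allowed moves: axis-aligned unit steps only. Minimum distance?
7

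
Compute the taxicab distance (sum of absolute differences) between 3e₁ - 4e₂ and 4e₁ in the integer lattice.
5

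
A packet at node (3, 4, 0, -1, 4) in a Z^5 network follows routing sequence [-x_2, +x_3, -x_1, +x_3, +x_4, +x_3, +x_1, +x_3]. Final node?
(3, 3, 4, 0, 4)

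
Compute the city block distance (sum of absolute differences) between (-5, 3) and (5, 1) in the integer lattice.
12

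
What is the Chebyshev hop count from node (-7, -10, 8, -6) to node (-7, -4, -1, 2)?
9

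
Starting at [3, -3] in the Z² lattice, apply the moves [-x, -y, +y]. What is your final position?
(2, -3)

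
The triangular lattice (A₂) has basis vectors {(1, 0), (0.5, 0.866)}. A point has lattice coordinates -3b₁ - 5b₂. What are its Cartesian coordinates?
(-5.5, -4.33)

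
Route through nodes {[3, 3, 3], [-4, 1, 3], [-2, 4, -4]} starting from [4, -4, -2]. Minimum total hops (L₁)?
34
(one optimal route: (4, -4, -2) → (3, 3, 3) → (-4, 1, 3) → (-2, 4, -4))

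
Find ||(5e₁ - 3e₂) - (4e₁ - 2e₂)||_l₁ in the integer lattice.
2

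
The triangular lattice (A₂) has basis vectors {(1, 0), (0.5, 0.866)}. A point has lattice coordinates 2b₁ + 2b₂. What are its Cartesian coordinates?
(3, 1.732)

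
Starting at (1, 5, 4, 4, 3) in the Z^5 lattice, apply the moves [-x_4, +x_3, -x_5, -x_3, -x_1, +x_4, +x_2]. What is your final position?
(0, 6, 4, 4, 2)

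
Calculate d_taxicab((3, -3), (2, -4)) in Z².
2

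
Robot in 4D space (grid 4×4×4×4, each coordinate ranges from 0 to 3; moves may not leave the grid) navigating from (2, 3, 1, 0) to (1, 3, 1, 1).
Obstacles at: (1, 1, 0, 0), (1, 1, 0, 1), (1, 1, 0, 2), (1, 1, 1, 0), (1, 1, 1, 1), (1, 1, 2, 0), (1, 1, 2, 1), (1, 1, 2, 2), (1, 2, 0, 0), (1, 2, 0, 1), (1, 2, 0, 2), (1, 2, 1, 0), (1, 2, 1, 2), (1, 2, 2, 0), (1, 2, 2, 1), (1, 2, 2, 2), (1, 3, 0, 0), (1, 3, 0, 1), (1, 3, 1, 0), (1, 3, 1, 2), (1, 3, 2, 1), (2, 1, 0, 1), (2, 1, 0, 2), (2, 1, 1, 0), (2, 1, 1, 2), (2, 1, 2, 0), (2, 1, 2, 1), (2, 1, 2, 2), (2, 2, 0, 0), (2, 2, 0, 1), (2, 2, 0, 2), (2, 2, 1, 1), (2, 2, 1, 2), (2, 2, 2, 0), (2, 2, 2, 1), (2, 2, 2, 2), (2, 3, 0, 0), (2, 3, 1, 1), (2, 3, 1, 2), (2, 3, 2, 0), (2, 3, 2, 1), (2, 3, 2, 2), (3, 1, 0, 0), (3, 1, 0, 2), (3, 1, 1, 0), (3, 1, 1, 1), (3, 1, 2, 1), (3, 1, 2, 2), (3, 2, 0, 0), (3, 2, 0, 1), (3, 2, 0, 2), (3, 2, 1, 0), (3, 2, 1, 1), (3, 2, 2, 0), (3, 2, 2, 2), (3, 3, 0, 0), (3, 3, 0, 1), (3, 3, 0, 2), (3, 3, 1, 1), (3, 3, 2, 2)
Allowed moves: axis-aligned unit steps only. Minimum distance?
10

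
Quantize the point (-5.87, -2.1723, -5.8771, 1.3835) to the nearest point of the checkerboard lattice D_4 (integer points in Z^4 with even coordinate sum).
(-6, -2, -6, 2)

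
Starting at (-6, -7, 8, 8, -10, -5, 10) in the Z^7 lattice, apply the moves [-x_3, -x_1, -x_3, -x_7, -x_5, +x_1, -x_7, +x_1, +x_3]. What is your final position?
(-5, -7, 7, 8, -11, -5, 8)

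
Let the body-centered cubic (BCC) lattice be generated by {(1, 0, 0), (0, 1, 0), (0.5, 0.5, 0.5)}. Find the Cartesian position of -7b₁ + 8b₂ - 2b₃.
(-8, 7, -1)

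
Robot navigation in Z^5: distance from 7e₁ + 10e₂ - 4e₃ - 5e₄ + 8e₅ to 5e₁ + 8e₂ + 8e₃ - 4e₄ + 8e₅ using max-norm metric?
12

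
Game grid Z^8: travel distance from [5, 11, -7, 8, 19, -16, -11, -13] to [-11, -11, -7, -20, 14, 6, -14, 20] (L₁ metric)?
129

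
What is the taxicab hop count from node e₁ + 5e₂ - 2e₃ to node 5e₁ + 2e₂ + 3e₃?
12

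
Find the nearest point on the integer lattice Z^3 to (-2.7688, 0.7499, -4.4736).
(-3, 1, -4)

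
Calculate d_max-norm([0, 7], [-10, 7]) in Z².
10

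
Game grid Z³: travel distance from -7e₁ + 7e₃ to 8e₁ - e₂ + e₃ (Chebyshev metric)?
15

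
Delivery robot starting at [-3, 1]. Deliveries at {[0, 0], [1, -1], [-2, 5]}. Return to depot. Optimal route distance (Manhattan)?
20
(one optimal route: (-3, 1) → (0, 0) → (1, -1) → (-2, 5) → (-3, 1))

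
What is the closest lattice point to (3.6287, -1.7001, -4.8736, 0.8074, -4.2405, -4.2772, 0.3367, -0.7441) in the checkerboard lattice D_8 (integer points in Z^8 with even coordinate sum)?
(3, -2, -5, 1, -4, -4, 0, -1)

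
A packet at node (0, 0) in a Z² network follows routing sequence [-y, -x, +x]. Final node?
(0, -1)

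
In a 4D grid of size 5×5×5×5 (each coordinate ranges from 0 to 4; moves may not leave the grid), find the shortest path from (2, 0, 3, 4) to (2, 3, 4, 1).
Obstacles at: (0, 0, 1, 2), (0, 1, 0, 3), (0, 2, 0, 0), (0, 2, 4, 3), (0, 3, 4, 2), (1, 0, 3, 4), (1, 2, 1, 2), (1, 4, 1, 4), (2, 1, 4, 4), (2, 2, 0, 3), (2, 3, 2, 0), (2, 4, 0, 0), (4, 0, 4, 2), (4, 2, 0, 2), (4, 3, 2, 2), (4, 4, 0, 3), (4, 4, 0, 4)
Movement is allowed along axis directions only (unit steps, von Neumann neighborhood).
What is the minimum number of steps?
7
(one shortest path: (2, 0, 3, 4) → (2, 1, 3, 4) → (2, 2, 3, 4) → (2, 3, 3, 4) → (2, 3, 4, 4) → (2, 3, 4, 3) → (2, 3, 4, 2) → (2, 3, 4, 1))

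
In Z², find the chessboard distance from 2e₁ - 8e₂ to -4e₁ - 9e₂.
6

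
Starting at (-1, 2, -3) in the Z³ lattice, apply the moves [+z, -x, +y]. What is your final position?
(-2, 3, -2)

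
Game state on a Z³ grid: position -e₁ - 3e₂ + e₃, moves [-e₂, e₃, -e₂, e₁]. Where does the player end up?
(0, -5, 2)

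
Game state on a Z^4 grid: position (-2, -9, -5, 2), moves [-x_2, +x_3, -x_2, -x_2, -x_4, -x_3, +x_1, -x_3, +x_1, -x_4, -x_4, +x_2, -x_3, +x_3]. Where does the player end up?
(0, -11, -6, -1)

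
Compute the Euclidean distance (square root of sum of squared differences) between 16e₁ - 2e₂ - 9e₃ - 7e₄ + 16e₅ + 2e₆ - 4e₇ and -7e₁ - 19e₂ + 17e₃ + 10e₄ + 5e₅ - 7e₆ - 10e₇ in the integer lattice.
44.9555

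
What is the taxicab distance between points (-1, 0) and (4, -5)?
10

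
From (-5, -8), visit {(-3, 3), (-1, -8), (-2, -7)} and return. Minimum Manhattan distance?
30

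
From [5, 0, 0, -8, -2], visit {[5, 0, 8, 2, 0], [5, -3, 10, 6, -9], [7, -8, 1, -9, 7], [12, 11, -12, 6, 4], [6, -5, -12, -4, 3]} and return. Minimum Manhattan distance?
174
(one optimal route: (5, 0, 0, -8, -2) → (5, 0, 8, 2, 0) → (5, -3, 10, 6, -9) → (12, 11, -12, 6, 4) → (6, -5, -12, -4, 3) → (7, -8, 1, -9, 7) → (5, 0, 0, -8, -2))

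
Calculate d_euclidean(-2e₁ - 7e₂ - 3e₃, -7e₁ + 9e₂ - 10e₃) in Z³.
18.1659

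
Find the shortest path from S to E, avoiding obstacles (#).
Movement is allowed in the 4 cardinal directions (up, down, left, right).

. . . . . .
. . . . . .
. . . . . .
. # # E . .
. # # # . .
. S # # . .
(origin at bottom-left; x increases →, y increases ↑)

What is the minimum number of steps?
8
(one shortest path: (1, 0) → (0, 0) → (0, 1) → (0, 2) → (0, 3) → (1, 3) → (2, 3) → (3, 3) → (3, 2))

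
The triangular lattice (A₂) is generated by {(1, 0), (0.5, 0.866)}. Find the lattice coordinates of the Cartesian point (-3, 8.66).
-8b₁ + 10b₂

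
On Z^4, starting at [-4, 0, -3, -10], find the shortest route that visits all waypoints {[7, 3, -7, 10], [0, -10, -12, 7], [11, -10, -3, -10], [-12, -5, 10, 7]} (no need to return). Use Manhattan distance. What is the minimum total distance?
133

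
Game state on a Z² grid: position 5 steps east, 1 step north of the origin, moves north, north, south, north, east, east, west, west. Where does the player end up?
(5, 3)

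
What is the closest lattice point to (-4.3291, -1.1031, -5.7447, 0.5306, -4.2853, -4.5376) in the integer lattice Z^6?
(-4, -1, -6, 1, -4, -5)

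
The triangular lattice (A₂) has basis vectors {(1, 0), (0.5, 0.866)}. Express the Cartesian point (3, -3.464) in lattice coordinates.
5b₁ - 4b₂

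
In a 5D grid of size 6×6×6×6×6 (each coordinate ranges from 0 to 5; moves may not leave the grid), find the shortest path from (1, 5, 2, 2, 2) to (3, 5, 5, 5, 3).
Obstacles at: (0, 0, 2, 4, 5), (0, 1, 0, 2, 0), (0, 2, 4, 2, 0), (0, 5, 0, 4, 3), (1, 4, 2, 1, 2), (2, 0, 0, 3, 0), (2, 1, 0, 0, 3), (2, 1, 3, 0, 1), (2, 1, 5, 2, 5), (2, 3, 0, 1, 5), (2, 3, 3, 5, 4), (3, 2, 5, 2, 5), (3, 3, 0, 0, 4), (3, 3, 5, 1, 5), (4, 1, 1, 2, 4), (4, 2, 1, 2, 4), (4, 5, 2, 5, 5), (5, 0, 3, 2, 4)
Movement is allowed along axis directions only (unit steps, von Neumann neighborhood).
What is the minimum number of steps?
9
(one shortest path: (1, 5, 2, 2, 2) → (2, 5, 2, 2, 2) → (3, 5, 2, 2, 2) → (3, 5, 3, 2, 2) → (3, 5, 4, 2, 2) → (3, 5, 5, 2, 2) → (3, 5, 5, 3, 2) → (3, 5, 5, 4, 2) → (3, 5, 5, 5, 2) → (3, 5, 5, 5, 3))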